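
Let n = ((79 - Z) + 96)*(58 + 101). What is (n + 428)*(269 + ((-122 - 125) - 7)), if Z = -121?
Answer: 712380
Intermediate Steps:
n = 47064 (n = ((79 - 1*(-121)) + 96)*(58 + 101) = ((79 + 121) + 96)*159 = (200 + 96)*159 = 296*159 = 47064)
(n + 428)*(269 + ((-122 - 125) - 7)) = (47064 + 428)*(269 + ((-122 - 125) - 7)) = 47492*(269 + (-247 - 7)) = 47492*(269 - 254) = 47492*15 = 712380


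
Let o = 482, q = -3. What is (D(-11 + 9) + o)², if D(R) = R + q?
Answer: 227529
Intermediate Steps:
D(R) = -3 + R (D(R) = R - 3 = -3 + R)
(D(-11 + 9) + o)² = ((-3 + (-11 + 9)) + 482)² = ((-3 - 2) + 482)² = (-5 + 482)² = 477² = 227529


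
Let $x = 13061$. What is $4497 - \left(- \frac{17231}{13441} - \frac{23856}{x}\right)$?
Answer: $\frac{790007098384}{175552901} \approx 4500.1$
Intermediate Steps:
$4497 - \left(- \frac{17231}{13441} - \frac{23856}{x}\right) = 4497 - \left(- \frac{17231}{13441} - \frac{23856}{13061}\right) = 4497 - - \frac{545702587}{175552901} = 4497 + \frac{545702587}{175552901} = \frac{790007098384}{175552901}$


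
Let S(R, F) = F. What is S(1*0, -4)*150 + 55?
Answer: -545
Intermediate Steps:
S(1*0, -4)*150 + 55 = -4*150 + 55 = -600 + 55 = -545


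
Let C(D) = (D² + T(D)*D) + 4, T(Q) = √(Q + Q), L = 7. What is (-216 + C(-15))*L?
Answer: 91 - 105*I*√30 ≈ 91.0 - 575.11*I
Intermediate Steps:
T(Q) = √2*√Q (T(Q) = √(2*Q) = √2*√Q)
C(D) = 4 + D² + √2*D^(3/2) (C(D) = (D² + (√2*√D)*D) + 4 = (D² + √2*D^(3/2)) + 4 = 4 + D² + √2*D^(3/2))
(-216 + C(-15))*L = (-216 + (4 + (-15)² + √2*(-15)^(3/2)))*7 = (-216 + (4 + 225 + √2*(-15*I*√15)))*7 = (-216 + (4 + 225 - 15*I*√30))*7 = (-216 + (229 - 15*I*√30))*7 = (13 - 15*I*√30)*7 = 91 - 105*I*√30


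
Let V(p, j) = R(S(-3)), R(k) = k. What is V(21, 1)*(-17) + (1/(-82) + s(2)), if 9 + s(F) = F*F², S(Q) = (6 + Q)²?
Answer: -12629/82 ≈ -154.01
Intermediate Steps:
V(p, j) = 9 (V(p, j) = (6 - 3)² = 3² = 9)
s(F) = -9 + F³ (s(F) = -9 + F*F² = -9 + F³)
V(21, 1)*(-17) + (1/(-82) + s(2)) = 9*(-17) + (1/(-82) + (-9 + 2³)) = -153 + (-1/82 + (-9 + 8)) = -153 + (-1/82 - 1) = -153 - 83/82 = -12629/82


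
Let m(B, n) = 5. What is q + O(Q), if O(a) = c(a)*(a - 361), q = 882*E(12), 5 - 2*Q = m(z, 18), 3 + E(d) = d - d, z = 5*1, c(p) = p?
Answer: -2646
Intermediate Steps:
z = 5
E(d) = -3 (E(d) = -3 + (d - d) = -3 + 0 = -3)
Q = 0 (Q = 5/2 - 1/2*5 = 5/2 - 5/2 = 0)
q = -2646 (q = 882*(-3) = -2646)
O(a) = a*(-361 + a) (O(a) = a*(a - 361) = a*(-361 + a))
q + O(Q) = -2646 + 0*(-361 + 0) = -2646 + 0*(-361) = -2646 + 0 = -2646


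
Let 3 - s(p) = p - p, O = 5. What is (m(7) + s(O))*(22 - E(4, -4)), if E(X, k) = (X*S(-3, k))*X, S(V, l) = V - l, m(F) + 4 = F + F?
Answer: 78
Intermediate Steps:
m(F) = -4 + 2*F (m(F) = -4 + (F + F) = -4 + 2*F)
s(p) = 3 (s(p) = 3 - (p - p) = 3 - 1*0 = 3 + 0 = 3)
E(X, k) = X²*(-3 - k) (E(X, k) = (X*(-3 - k))*X = X²*(-3 - k))
(m(7) + s(O))*(22 - E(4, -4)) = ((-4 + 2*7) + 3)*(22 - 4²*(-3 - 1*(-4))) = ((-4 + 14) + 3)*(22 - 16*(-3 + 4)) = (10 + 3)*(22 - 16) = 13*(22 - 1*16) = 13*(22 - 16) = 13*6 = 78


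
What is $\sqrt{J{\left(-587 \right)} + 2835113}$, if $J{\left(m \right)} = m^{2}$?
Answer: $3 \sqrt{353298} \approx 1783.2$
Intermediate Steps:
$\sqrt{J{\left(-587 \right)} + 2835113} = \sqrt{\left(-587\right)^{2} + 2835113} = \sqrt{344569 + 2835113} = \sqrt{3179682} = 3 \sqrt{353298}$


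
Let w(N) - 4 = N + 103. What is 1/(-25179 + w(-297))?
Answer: -1/25369 ≈ -3.9418e-5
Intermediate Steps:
w(N) = 107 + N (w(N) = 4 + (N + 103) = 4 + (103 + N) = 107 + N)
1/(-25179 + w(-297)) = 1/(-25179 + (107 - 297)) = 1/(-25179 - 190) = 1/(-25369) = -1/25369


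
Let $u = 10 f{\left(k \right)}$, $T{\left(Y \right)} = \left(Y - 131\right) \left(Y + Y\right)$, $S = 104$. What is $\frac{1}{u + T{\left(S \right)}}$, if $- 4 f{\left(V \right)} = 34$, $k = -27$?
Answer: $- \frac{1}{5701} \approx -0.00017541$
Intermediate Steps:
$f{\left(V \right)} = - \frac{17}{2}$ ($f{\left(V \right)} = \left(- \frac{1}{4}\right) 34 = - \frac{17}{2}$)
$T{\left(Y \right)} = 2 Y \left(-131 + Y\right)$ ($T{\left(Y \right)} = \left(-131 + Y\right) 2 Y = 2 Y \left(-131 + Y\right)$)
$u = -85$ ($u = 10 \left(- \frac{17}{2}\right) = -85$)
$\frac{1}{u + T{\left(S \right)}} = \frac{1}{-85 + 2 \cdot 104 \left(-131 + 104\right)} = \frac{1}{-85 + 2 \cdot 104 \left(-27\right)} = \frac{1}{-85 - 5616} = \frac{1}{-5701} = - \frac{1}{5701}$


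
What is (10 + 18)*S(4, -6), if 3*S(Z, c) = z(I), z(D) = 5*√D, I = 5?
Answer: 140*√5/3 ≈ 104.35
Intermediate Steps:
S(Z, c) = 5*√5/3 (S(Z, c) = (5*√5)/3 = 5*√5/3)
(10 + 18)*S(4, -6) = (10 + 18)*(5*√5/3) = 28*(5*√5/3) = 140*√5/3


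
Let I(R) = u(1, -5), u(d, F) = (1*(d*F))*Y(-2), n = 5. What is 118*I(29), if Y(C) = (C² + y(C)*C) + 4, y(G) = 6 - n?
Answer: -3540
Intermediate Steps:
y(G) = 1 (y(G) = 6 - 1*5 = 6 - 5 = 1)
Y(C) = 4 + C + C² (Y(C) = (C² + 1*C) + 4 = (C² + C) + 4 = (C + C²) + 4 = 4 + C + C²)
u(d, F) = 6*F*d (u(d, F) = (1*(d*F))*(4 - 2 + (-2)²) = (1*(F*d))*(4 - 2 + 4) = (F*d)*6 = 6*F*d)
I(R) = -30 (I(R) = 6*(-5)*1 = -30)
118*I(29) = 118*(-30) = -3540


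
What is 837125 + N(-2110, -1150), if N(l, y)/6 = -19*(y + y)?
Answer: 1099325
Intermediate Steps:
N(l, y) = -228*y (N(l, y) = 6*(-19*(y + y)) = 6*(-38*y) = -228*y)
837125 + N(-2110, -1150) = 837125 - 228*(-1150) = 837125 + 262200 = 1099325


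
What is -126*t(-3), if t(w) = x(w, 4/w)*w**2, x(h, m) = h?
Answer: 3402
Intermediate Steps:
t(w) = w**3 (t(w) = w*w**2 = w**3)
-126*t(-3) = -126*(-3)**3 = -126*(-27) = 3402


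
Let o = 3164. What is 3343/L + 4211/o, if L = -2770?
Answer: 543609/4382140 ≈ 0.12405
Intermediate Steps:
3343/L + 4211/o = 3343/(-2770) + 4211/3164 = 3343*(-1/2770) + 4211*(1/3164) = -3343/2770 + 4211/3164 = 543609/4382140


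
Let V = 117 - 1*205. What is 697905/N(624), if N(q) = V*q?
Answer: -17895/1408 ≈ -12.710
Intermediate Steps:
V = -88 (V = 117 - 205 = -88)
N(q) = -88*q
697905/N(624) = 697905/((-88*624)) = 697905/(-54912) = 697905*(-1/54912) = -17895/1408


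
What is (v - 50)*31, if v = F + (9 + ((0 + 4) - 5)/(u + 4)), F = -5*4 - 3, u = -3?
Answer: -2015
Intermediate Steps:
F = -23 (F = -20 - 3 = -23)
v = -15 (v = -23 + (9 + ((0 + 4) - 5)/(-3 + 4)) = -23 + (9 + (4 - 5)/1) = -23 + (9 - 1*1) = -23 + (9 - 1) = -23 + 8 = -15)
(v - 50)*31 = (-15 - 50)*31 = -65*31 = -2015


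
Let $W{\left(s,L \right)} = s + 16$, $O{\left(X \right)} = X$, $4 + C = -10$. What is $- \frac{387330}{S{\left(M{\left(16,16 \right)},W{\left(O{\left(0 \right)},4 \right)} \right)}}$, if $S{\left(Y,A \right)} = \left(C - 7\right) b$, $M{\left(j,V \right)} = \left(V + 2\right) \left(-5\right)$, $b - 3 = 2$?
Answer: $\frac{25822}{7} \approx 3688.9$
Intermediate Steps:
$C = -14$ ($C = -4 - 10 = -14$)
$b = 5$ ($b = 3 + 2 = 5$)
$M{\left(j,V \right)} = -10 - 5 V$ ($M{\left(j,V \right)} = \left(2 + V\right) \left(-5\right) = -10 - 5 V$)
$W{\left(s,L \right)} = 16 + s$
$S{\left(Y,A \right)} = -105$ ($S{\left(Y,A \right)} = \left(-14 - 7\right) 5 = \left(-21\right) 5 = -105$)
$- \frac{387330}{S{\left(M{\left(16,16 \right)},W{\left(O{\left(0 \right)},4 \right)} \right)}} = - \frac{387330}{-105} = \left(-387330\right) \left(- \frac{1}{105}\right) = \frac{25822}{7}$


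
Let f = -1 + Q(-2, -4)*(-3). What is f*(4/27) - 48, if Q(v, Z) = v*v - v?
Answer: -1372/27 ≈ -50.815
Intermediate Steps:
Q(v, Z) = v² - v
f = -19 (f = -1 - 2*(-1 - 2)*(-3) = -1 - 2*(-3)*(-3) = -1 + 6*(-3) = -1 - 18 = -19)
f*(4/27) - 48 = -76/27 - 48 = -1372/27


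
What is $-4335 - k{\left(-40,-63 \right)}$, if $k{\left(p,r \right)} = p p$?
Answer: $-5935$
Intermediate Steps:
$k{\left(p,r \right)} = p^{2}$
$-4335 - k{\left(-40,-63 \right)} = -4335 - \left(-40\right)^{2} = -4335 - 1600 = -5935$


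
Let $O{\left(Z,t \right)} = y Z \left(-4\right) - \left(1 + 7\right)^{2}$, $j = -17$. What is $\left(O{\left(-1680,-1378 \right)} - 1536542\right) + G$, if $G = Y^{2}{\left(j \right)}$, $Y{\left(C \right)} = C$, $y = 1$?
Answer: $-1529597$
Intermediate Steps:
$O{\left(Z,t \right)} = -64 - 4 Z$ ($O{\left(Z,t \right)} = 1 Z \left(-4\right) - \left(1 + 7\right)^{2} = Z \left(-4\right) - 8^{2} = - 4 Z - 64 = -64 - 4 Z$)
$G = 289$ ($G = \left(-17\right)^{2} = 289$)
$\left(O{\left(-1680,-1378 \right)} - 1536542\right) + G = \left(\left(-64 - -6720\right) - 1536542\right) + 289 = \left(\left(-64 + 6720\right) - 1536542\right) + 289 = \left(6656 - 1536542\right) + 289 = -1529886 + 289 = -1529597$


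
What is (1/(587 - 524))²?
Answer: 1/3969 ≈ 0.00025195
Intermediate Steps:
(1/(587 - 524))² = (1/63)² = 1/3969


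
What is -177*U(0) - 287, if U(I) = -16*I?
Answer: -287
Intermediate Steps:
-177*U(0) - 287 = -(-2832)*0 - 287 = -177*0 - 287 = 0 - 287 = -287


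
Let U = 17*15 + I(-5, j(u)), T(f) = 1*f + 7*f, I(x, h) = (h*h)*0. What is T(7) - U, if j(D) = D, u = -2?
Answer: -199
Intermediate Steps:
I(x, h) = 0 (I(x, h) = h**2*0 = 0)
T(f) = 8*f (T(f) = f + 7*f = 8*f)
U = 255 (U = 17*15 + 0 = 255 + 0 = 255)
T(7) - U = 8*7 - 1*255 = 56 - 255 = -199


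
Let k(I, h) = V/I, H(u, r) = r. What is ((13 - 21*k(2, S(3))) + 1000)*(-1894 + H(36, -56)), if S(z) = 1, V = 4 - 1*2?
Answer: -1934400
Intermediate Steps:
V = 2 (V = 4 - 2 = 2)
k(I, h) = 2/I
((13 - 21*k(2, S(3))) + 1000)*(-1894 + H(36, -56)) = ((13 - 42/2) + 1000)*(-1894 - 56) = ((13 - 42/2) + 1000)*(-1950) = ((13 - 21*1) + 1000)*(-1950) = ((13 - 21) + 1000)*(-1950) = (-8 + 1000)*(-1950) = 992*(-1950) = -1934400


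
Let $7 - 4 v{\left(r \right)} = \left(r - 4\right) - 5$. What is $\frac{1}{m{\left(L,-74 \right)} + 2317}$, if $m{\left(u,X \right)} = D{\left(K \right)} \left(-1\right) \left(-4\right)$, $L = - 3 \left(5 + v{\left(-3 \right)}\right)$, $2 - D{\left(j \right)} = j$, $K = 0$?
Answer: $\frac{1}{2325} \approx 0.00043011$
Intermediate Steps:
$D{\left(j \right)} = 2 - j$
$v{\left(r \right)} = 4 - \frac{r}{4}$ ($v{\left(r \right)} = \frac{7}{4} - \frac{\left(r - 4\right) - 5}{4} = \frac{7}{4} - \frac{\left(-4 + r\right) - 5}{4} = \frac{7}{4} - \frac{-9 + r}{4} = \frac{7}{4} - \left(- \frac{9}{4} + \frac{r}{4}\right) = 4 - \frac{r}{4}$)
$L = - \frac{117}{4}$ ($L = - 3 \left(5 + \left(4 - - \frac{3}{4}\right)\right) = - 3 \left(5 + \left(4 + \frac{3}{4}\right)\right) = - 3 \left(5 + \frac{19}{4}\right) = \left(-3\right) \frac{39}{4} = - \frac{117}{4} \approx -29.25$)
$m{\left(u,X \right)} = 8$ ($m{\left(u,X \right)} = \left(2 - 0\right) \left(-1\right) \left(-4\right) = \left(2 + 0\right) \left(-1\right) \left(-4\right) = 2 \left(-1\right) \left(-4\right) = \left(-2\right) \left(-4\right) = 8$)
$\frac{1}{m{\left(L,-74 \right)} + 2317} = \frac{1}{8 + 2317} = \frac{1}{2325}$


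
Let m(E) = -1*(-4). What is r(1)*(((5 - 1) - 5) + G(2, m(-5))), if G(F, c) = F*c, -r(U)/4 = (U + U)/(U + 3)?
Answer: -14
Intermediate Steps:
m(E) = 4
r(U) = -8*U/(3 + U) (r(U) = -4*(U + U)/(U + 3) = -4*2*U/(3 + U) = -8*U/(3 + U))
r(1)*(((5 - 1) - 5) + G(2, m(-5))) = (-8*1/(3 + 1))*(((5 - 1) - 5) + 2*4) = (-8*1/4)*((4 - 5) + 8) = (-8*1*¼)*(-1 + 8) = -2*7 = -14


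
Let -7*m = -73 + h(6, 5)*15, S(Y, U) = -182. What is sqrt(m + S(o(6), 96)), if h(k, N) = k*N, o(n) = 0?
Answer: I*sqrt(11557)/7 ≈ 15.358*I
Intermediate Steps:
h(k, N) = N*k
m = -377/7 (m = -(-73 + (5*6)*15)/7 = -(-73 + 30*15)/7 = -(-73 + 450)/7 = -1/7*377 = -377/7 ≈ -53.857)
sqrt(m + S(o(6), 96)) = sqrt(-377/7 - 182) = sqrt(-1651/7) = I*sqrt(11557)/7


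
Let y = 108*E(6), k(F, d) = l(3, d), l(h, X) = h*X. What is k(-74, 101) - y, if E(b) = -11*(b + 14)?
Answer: 24063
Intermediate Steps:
E(b) = -154 - 11*b (E(b) = -11*(14 + b) = -154 - 11*b)
l(h, X) = X*h
k(F, d) = 3*d (k(F, d) = d*3 = 3*d)
y = -23760 (y = 108*(-154 - 11*6) = 108*(-154 - 66) = 108*(-220) = -23760)
k(-74, 101) - y = 3*101 - 1*(-23760) = 303 + 23760 = 24063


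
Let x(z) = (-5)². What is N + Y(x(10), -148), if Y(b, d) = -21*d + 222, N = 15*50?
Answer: 4080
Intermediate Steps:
x(z) = 25
N = 750
Y(b, d) = 222 - 21*d
N + Y(x(10), -148) = 750 + (222 - 21*(-148)) = 750 + (222 + 3108) = 750 + 3330 = 4080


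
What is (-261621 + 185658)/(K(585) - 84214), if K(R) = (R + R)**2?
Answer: -75963/1284686 ≈ -0.059130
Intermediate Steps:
K(R) = 4*R**2 (K(R) = (2*R)**2 = 4*R**2)
(-261621 + 185658)/(K(585) - 84214) = (-261621 + 185658)/(4*585**2 - 84214) = -75963/(4*342225 - 84214) = -75963/(1368900 - 84214) = -75963/1284686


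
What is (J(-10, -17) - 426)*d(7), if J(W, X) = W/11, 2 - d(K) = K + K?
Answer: 56352/11 ≈ 5122.9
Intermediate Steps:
d(K) = 2 - 2*K (d(K) = 2 - (K + K) = 2 - 2*K)
J(W, X) = W/11 (J(W, X) = W*(1/11) = W/11)
(J(-10, -17) - 426)*d(7) = ((1/11)*(-10) - 426)*(2 - 2*7) = (-10/11 - 426)*(2 - 14) = -4696/11*(-12) = 56352/11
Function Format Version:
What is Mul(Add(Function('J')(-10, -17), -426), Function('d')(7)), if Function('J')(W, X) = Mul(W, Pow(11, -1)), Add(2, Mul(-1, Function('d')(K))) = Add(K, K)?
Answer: Rational(56352, 11) ≈ 5122.9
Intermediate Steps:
Function('d')(K) = Add(2, Mul(-2, K)) (Function('d')(K) = Add(2, Mul(-1, Add(K, K))) = Add(2, Mul(-1, Mul(2, K))) = Add(2, Mul(-2, K)))
Function('J')(W, X) = Mul(Rational(1, 11), W) (Function('J')(W, X) = Mul(W, Rational(1, 11)) = Mul(Rational(1, 11), W))
Mul(Add(Function('J')(-10, -17), -426), Function('d')(7)) = Mul(Add(Mul(Rational(1, 11), -10), -426), Add(2, Mul(-2, 7))) = Mul(Add(Rational(-10, 11), -426), Add(2, -14)) = Mul(Rational(-4696, 11), -12) = Rational(56352, 11)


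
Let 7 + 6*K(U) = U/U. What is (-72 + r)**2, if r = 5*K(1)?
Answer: 5929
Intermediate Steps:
K(U) = -1 (K(U) = -7/6 + (U/U)/6 = -7/6 + (1/6)*1 = -7/6 + 1/6 = -1)
r = -5 (r = 5*(-1) = -5)
(-72 + r)**2 = (-72 - 5)**2 = (-77)**2 = 5929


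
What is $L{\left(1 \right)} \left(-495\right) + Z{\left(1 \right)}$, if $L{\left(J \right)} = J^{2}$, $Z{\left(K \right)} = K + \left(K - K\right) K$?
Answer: $-494$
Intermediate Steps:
$Z{\left(K \right)} = K$ ($Z{\left(K \right)} = K + 0 K = K + 0 = K$)
$L{\left(1 \right)} \left(-495\right) + Z{\left(1 \right)} = 1^{2} \left(-495\right) + 1 = 1 \left(-495\right) + 1 = -495 + 1 = -494$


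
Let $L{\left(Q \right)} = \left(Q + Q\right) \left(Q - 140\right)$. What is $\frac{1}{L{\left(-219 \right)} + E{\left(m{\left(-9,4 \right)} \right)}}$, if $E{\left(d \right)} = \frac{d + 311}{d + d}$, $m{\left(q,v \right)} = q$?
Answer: $\frac{9}{1415027} \approx 6.3603 \cdot 10^{-6}$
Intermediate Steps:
$L{\left(Q \right)} = 2 Q \left(-140 + Q\right)$
$E{\left(d \right)} = \frac{311 + d}{2 d}$
$\frac{1}{L{\left(-219 \right)} + E{\left(m{\left(-9,4 \right)} \right)}} = \frac{1}{2 \left(-219\right) \left(-140 - 219\right) + \frac{311 - 9}{2 \left(-9\right)}} = \frac{1}{2 \left(-219\right) \left(-359\right) + \frac{1}{2} \left(- \frac{1}{9}\right) 302} = \frac{1}{157242 - \frac{151}{9}} = \frac{1}{\frac{1415027}{9}} = \frac{9}{1415027}$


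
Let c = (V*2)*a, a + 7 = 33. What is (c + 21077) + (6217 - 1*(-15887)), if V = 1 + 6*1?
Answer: 43545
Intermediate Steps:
a = 26 (a = -7 + 33 = 26)
V = 7 (V = 1 + 6 = 7)
c = 364 (c = (7*2)*26 = 14*26 = 364)
(c + 21077) + (6217 - 1*(-15887)) = (364 + 21077) + (6217 - 1*(-15887)) = 21441 + (6217 + 15887) = 21441 + 22104 = 43545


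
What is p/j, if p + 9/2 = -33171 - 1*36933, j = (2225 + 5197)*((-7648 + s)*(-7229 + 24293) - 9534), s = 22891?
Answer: -46739/1286960045064 ≈ -3.6317e-8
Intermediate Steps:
j = 1930440067596 (j = (2225 + 5197)*((-7648 + 22891)*(-7229 + 24293) - 9534) = 7422*(15243*17064 - 9534) = 7422*(260106552 - 9534) = 7422*260097018 = 1930440067596)
p = -140217/2 (p = -9/2 + (-33171 - 1*36933) = -9/2 + (-33171 - 36933) = -9/2 - 70104 = -140217/2 ≈ -70109.)
p/j = -140217/2/1930440067596 = -140217/2*1/1930440067596 = -46739/1286960045064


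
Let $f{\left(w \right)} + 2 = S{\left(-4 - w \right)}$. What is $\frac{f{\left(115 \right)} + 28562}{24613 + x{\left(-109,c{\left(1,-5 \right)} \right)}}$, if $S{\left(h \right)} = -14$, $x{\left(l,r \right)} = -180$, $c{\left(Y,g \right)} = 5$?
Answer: $\frac{28546}{24433} \approx 1.1683$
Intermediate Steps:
$f{\left(w \right)} = -16$ ($f{\left(w \right)} = -2 - 14 = -16$)
$\frac{f{\left(115 \right)} + 28562}{24613 + x{\left(-109,c{\left(1,-5 \right)} \right)}} = \frac{-16 + 28562}{24613 - 180} = \frac{28546}{24433}$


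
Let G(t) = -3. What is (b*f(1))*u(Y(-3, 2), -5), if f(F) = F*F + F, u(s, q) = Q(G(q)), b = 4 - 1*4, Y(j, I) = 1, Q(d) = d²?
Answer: 0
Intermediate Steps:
b = 0 (b = 4 - 4 = 0)
u(s, q) = 9 (u(s, q) = (-3)² = 9)
f(F) = F + F² (f(F) = F² + F = F + F²)
(b*f(1))*u(Y(-3, 2), -5) = (0*(1*(1 + 1)))*9 = (0*(1*2))*9 = (0*2)*9 = 0*9 = 0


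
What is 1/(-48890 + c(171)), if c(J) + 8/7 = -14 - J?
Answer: -7/343533 ≈ -2.0376e-5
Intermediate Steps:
c(J) = -106/7 - J (c(J) = -8/7 + (-14 - J) = -106/7 - J)
1/(-48890 + c(171)) = 1/(-48890 + (-106/7 - 1*171)) = 1/(-48890 + (-106/7 - 171)) = 1/(-48890 - 1303/7) = 1/(-343533/7) = -7/343533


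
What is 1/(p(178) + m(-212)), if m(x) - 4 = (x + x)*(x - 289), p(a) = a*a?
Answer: 1/244112 ≈ 4.0965e-6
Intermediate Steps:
p(a) = a**2
m(x) = 4 + 2*x*(-289 + x) (m(x) = 4 + (x + x)*(x - 289) = 4 + (2*x)*(-289 + x) = 4 + 2*x*(-289 + x))
1/(p(178) + m(-212)) = 1/(178**2 + (4 - 578*(-212) + 2*(-212)**2)) = 1/(31684 + (4 + 122536 + 2*44944)) = 1/(31684 + (4 + 122536 + 89888)) = 1/(31684 + 212428) = 1/244112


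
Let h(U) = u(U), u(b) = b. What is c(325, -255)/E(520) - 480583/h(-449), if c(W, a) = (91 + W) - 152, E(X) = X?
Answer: 31252712/29185 ≈ 1070.8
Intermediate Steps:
h(U) = U
c(W, a) = -61 + W
c(325, -255)/E(520) - 480583/h(-449) = (-61 + 325)/520 - 480583/(-449) = 264*(1/520) - 480583*(-1/449) = 33/65 + 480583/449 = 31252712/29185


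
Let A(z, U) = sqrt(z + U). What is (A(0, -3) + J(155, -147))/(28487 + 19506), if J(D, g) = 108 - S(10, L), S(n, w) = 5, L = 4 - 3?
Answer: 103/47993 + I*sqrt(3)/47993 ≈ 0.0021461 + 3.609e-5*I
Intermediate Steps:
L = 1
J(D, g) = 103 (J(D, g) = 108 - 1*5 = 108 - 5 = 103)
A(z, U) = sqrt(U + z)
(A(0, -3) + J(155, -147))/(28487 + 19506) = (sqrt(-3 + 0) + 103)/(28487 + 19506) = (sqrt(-3) + 103)/47993 = (I*sqrt(3) + 103)*(1/47993) = (103 + I*sqrt(3))*(1/47993) = 103/47993 + I*sqrt(3)/47993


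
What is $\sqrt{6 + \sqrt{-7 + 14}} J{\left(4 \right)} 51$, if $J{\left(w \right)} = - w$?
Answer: $- 204 \sqrt{6 + \sqrt{7}} \approx -599.83$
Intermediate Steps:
$\sqrt{6 + \sqrt{-7 + 14}} J{\left(4 \right)} 51 = \sqrt{6 + \sqrt{-7 + 14}} \left(-1\right) 4 \cdot 51 = \sqrt{6 + \sqrt{7}} \left(\left(-4\right) 51\right) = \sqrt{6 + \sqrt{7}} \left(-204\right) = - 204 \sqrt{6 + \sqrt{7}}$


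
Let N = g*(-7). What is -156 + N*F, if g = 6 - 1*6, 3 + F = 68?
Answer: -156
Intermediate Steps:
F = 65 (F = -3 + 68 = 65)
g = 0 (g = 6 - 6 = 0)
N = 0 (N = 0*(-7) = 0)
-156 + N*F = -156 + 0*65 = -156 + 0 = -156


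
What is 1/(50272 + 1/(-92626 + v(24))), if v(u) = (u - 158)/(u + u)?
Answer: 2223091/111759230728 ≈ 1.9892e-5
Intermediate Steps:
v(u) = (-158 + u)/(2*u) (v(u) = (-158 + u)/((2*u)) = (-158 + u)*(1/(2*u)) = (-158 + u)/(2*u))
1/(50272 + 1/(-92626 + v(24))) = 1/(50272 + 1/(-92626 + (1/2)*(-158 + 24)/24)) = 1/(50272 + 1/(-92626 + (1/2)*(1/24)*(-134))) = 1/(50272 + 1/(-92626 - 67/24)) = 1/(50272 + 1/(-2223091/24)) = 1/(50272 - 24/2223091) = 1/(111759230728/2223091) = 2223091/111759230728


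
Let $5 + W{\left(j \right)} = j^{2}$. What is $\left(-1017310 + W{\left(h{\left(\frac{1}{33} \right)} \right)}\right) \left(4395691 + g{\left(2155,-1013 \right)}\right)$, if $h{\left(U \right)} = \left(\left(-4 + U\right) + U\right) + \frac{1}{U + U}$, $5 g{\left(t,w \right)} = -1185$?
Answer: $- \frac{9737550112828573}{2178} \approx -4.4709 \cdot 10^{12}$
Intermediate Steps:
$g{\left(t,w \right)} = -237$ ($g{\left(t,w \right)} = \frac{1}{5} \left(-1185\right) = -237$)
$h{\left(U \right)} = -4 + \frac{1}{2 U} + 2 U$ ($h{\left(U \right)} = \left(-4 + 2 U\right) + \frac{1}{2 U} = -4 + \frac{1}{2 U} + 2 U$)
$W{\left(j \right)} = -5 + j^{2}$
$\left(-1017310 + W{\left(h{\left(\frac{1}{33} \right)} \right)}\right) \left(4395691 + g{\left(2155,-1013 \right)}\right) = \left(-1017310 - \left(5 - \left(-4 + \frac{1}{2 \cdot \frac{1}{33}} + \frac{2}{33}\right)^{2}\right)\right) \left(4395691 - 237\right) = \left(-1017310 - \left(5 - \left(-4 + \frac{\frac{1}{\frac{1}{33}}}{2} + 2 \cdot \frac{1}{33}\right)^{2}\right)\right) 4395454 = \left(-1017310 - \left(5 - \left(-4 + \frac{1}{2} \cdot 33 + \frac{2}{33}\right)^{2}\right)\right) 4395454 = \left(-1017310 - \left(5 - \left(-4 + \frac{33}{2} + \frac{2}{33}\right)^{2}\right)\right) 4395454 = \left(-1017310 - \left(5 - \left(\frac{829}{66}\right)^{2}\right)\right) 4395454 = \left(-1017310 + \left(-5 + \frac{687241}{4356}\right)\right) 4395454 = \left(-1017310 + \frac{665461}{4356}\right) 4395454 = \left(- \frac{4430736899}{4356}\right) 4395454 = - \frac{9737550112828573}{2178}$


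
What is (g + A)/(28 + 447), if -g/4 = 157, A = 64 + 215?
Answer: -349/475 ≈ -0.73474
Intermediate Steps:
A = 279
g = -628 (g = -4*157 = -628)
(g + A)/(28 + 447) = (-628 + 279)/(28 + 447) = -349/475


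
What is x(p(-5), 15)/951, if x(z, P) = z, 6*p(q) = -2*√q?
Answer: -I*√5/2853 ≈ -0.00078376*I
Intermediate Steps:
p(q) = -√q/3 (p(q) = (-2*√q)/6 = -√q/3)
x(p(-5), 15)/951 = -I*√5/3/951 = -I*√5/3*(1/951) = -I*√5/2853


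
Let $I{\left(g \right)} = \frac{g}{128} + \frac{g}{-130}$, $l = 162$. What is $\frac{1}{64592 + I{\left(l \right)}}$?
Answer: $\frac{4160}{268702801} \approx 1.5482 \cdot 10^{-5}$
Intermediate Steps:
$I{\left(g \right)} = \frac{g}{8320}$ ($I{\left(g \right)} = g \frac{1}{128} + g \left(- \frac{1}{130}\right) = \frac{g}{128} - \frac{g}{130} = \frac{g}{8320}$)
$\frac{1}{64592 + I{\left(l \right)}} = \frac{1}{64592 + \frac{1}{8320} \cdot 162} = \frac{1}{64592 + \frac{81}{4160}} = \frac{1}{\frac{268702801}{4160}} = \frac{4160}{268702801}$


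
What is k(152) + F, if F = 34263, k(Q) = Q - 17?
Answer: 34398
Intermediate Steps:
k(Q) = -17 + Q
k(152) + F = (-17 + 152) + 34263 = 135 + 34263 = 34398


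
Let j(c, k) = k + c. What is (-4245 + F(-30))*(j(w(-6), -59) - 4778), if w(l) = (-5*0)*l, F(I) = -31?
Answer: 20683012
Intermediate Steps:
w(l) = 0 (w(l) = 0*l = 0)
j(c, k) = c + k
(-4245 + F(-30))*(j(w(-6), -59) - 4778) = (-4245 - 31)*((0 - 59) - 4778) = -4276*(-59 - 4778) = -4276*(-4837) = 20683012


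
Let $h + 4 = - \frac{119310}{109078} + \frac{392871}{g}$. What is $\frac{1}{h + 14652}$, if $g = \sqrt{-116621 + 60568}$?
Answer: $\frac{2442075591347916839}{36227959501611478392478} + \frac{1168595779927791 i \sqrt{56053}}{36227959501611478392478} \approx 6.7409 \cdot 10^{-5} + 7.6369 \cdot 10^{-6} i$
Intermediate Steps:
$g = i \sqrt{56053}$ ($g = \sqrt{-56053} = i \sqrt{56053} \approx 236.76 i$)
$h = - \frac{277811}{54539} - \frac{392871 i \sqrt{56053}}{56053}$ ($h = -4 + \left(- \frac{119310}{109078} + \frac{392871}{i \sqrt{56053}}\right) = -4 + \left(\left(-119310\right) \frac{1}{109078} + 392871 \left(- \frac{i \sqrt{56053}}{56053}\right)\right) = -4 - \left(\frac{59655}{54539} + \frac{392871 i \sqrt{56053}}{56053}\right) = - \frac{277811}{54539} - \frac{392871 i \sqrt{56053}}{56053} \approx -5.0938 - 1659.4 i$)
$\frac{1}{h + 14652} = \frac{1}{\left(- \frac{277811}{54539} - \frac{392871 i \sqrt{56053}}{56053}\right) + 14652} = \frac{1}{\frac{798827617}{54539} - \frac{392871 i \sqrt{56053}}{56053}}$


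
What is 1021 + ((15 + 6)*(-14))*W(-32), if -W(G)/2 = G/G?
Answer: 1609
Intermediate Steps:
W(G) = -2 (W(G) = -2*G/G = -2*1 = -2)
1021 + ((15 + 6)*(-14))*W(-32) = 1021 + ((15 + 6)*(-14))*(-2) = 1021 + (21*(-14))*(-2) = 1021 - 294*(-2) = 1021 + 588 = 1609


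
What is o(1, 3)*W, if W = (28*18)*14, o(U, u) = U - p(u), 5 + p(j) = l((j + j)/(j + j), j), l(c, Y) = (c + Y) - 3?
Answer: 35280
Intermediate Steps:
l(c, Y) = -3 + Y + c (l(c, Y) = (Y + c) - 3 = -3 + Y + c)
p(j) = -7 + j (p(j) = -5 + (-3 + j + (j + j)/(j + j)) = -5 + (-3 + j + (2*j)/((2*j))) = -5 + (-3 + j + (2*j)*(1/(2*j))) = -5 + (-3 + j + 1) = -5 + (-2 + j) = -7 + j)
o(U, u) = 7 + U - u (o(U, u) = U - (-7 + u) = U + (7 - u) = 7 + U - u)
W = 7056 (W = 504*14 = 7056)
o(1, 3)*W = (7 + 1 - 1*3)*7056 = (7 + 1 - 3)*7056 = 5*7056 = 35280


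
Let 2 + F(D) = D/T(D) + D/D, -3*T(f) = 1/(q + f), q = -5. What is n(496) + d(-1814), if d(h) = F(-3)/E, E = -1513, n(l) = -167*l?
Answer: -125324743/1513 ≈ -82832.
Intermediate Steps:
T(f) = -1/(3*(-5 + f))
F(D) = -1 + D*(15 - 3*D) (F(D) = -2 + (D/((-1/(-15 + 3*D))) + D/D) = -2 + (D*(15 - 3*D) + 1) = -2 + (1 + D*(15 - 3*D)) = -1 + D*(15 - 3*D))
d(h) = 73/1513 (d(h) = (-1 - 3*(-3)*(-5 - 3))/(-1513) = (-1 - 3*(-3)*(-8))*(-1/1513) = (-1 - 72)*(-1/1513) = -73*(-1/1513) = 73/1513)
n(496) + d(-1814) = -167*496 + 73/1513 = -82832 + 73/1513 = -125324743/1513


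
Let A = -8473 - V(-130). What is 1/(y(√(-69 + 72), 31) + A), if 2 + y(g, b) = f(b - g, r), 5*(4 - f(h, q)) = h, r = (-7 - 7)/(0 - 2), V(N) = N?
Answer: -69560/580631231 - 5*√3/1741893693 ≈ -0.00011981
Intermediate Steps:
r = 7 (r = -14/(-2) = -14*(-½) = 7)
f(h, q) = 4 - h/5
y(g, b) = 2 - b/5 + g/5 (y(g, b) = -2 + (4 - (b - g)/5) = -2 + (4 + (-b/5 + g/5)) = -2 + (4 - b/5 + g/5) = 2 - b/5 + g/5)
A = -8343 (A = -8473 - 1*(-130) = -8473 + 130 = -8343)
1/(y(√(-69 + 72), 31) + A) = 1/((2 - ⅕*31 + √(-69 + 72)/5) - 8343) = 1/((2 - 31/5 + √3/5) - 8343) = 1/((-21/5 + √3/5) - 8343) = 1/(-41736/5 + √3/5)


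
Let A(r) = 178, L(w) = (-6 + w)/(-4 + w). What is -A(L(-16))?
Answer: -178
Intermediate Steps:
L(w) = (-6 + w)/(-4 + w)
-A(L(-16)) = -1*178 = -178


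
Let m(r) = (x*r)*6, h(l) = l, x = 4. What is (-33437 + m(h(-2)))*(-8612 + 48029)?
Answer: -1319878245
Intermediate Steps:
m(r) = 24*r (m(r) = (4*r)*6 = 24*r)
(-33437 + m(h(-2)))*(-8612 + 48029) = (-33437 + 24*(-2))*(-8612 + 48029) = (-33437 - 48)*39417 = -33485*39417 = -1319878245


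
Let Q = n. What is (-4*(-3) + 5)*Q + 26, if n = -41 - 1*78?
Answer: -1997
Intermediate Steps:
n = -119 (n = -41 - 78 = -119)
Q = -119
(-4*(-3) + 5)*Q + 26 = (-4*(-3) + 5)*(-119) + 26 = (12 + 5)*(-119) + 26 = 17*(-119) + 26 = -2023 + 26 = -1997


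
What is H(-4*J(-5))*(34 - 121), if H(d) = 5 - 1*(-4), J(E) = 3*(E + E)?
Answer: -783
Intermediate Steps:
J(E) = 6*E (J(E) = 3*(2*E) = 6*E)
H(d) = 9 (H(d) = 5 + 4 = 9)
H(-4*J(-5))*(34 - 121) = 9*(34 - 121) = 9*(-87) = -783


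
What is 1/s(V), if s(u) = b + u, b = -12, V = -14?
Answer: -1/26 ≈ -0.038462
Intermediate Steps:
s(u) = -12 + u
1/s(V) = 1/(-12 - 14) = 1/(-26) = -1/26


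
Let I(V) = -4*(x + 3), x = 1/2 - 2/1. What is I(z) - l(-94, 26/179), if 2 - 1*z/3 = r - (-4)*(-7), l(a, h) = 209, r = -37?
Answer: -215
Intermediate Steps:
x = -3/2 (x = 1*(1/2) - 2*1 = 1/2 - 2 = -3/2 ≈ -1.5000)
z = 201 (z = 6 - 3*(-37 - (-4)*(-7)) = 6 - 3*(-37 - 1*28) = 6 - 3*(-37 - 28) = 6 - 3*(-65) = 6 + 195 = 201)
I(V) = -6 (I(V) = -4*(-3/2 + 3) = -4*3/2 = -6)
I(z) - l(-94, 26/179) = -6 - 1*209 = -6 - 209 = -215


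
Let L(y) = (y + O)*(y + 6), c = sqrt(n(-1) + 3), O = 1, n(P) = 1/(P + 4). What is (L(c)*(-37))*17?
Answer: -17612/3 - 4403*sqrt(30)/3 ≈ -13909.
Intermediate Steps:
n(P) = 1/(4 + P)
c = sqrt(30)/3 (c = sqrt(1/(4 - 1) + 3) = sqrt(1/3 + 3) = sqrt(10/3) = sqrt(30)/3 ≈ 1.8257)
L(y) = (1 + y)*(6 + y) (L(y) = (y + 1)*(y + 6) = (1 + y)*(6 + y))
(L(c)*(-37))*17 = ((6 + (sqrt(30)/3)**2 + 7*(sqrt(30)/3))*(-37))*17 = ((6 + 10/3 + 7*sqrt(30)/3)*(-37))*17 = ((28/3 + 7*sqrt(30)/3)*(-37))*17 = (-1036/3 - 259*sqrt(30)/3)*17 = -17612/3 - 4403*sqrt(30)/3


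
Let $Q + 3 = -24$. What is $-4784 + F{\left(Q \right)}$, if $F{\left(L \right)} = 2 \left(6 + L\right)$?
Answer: $-4826$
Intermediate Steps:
$Q = -27$ ($Q = -3 - 24 = -27$)
$F{\left(L \right)} = 12 + 2 L$
$-4784 + F{\left(Q \right)} = -4784 + \left(12 + 2 \left(-27\right)\right) = -4784 + \left(12 - 54\right) = -4784 - 42 = -4826$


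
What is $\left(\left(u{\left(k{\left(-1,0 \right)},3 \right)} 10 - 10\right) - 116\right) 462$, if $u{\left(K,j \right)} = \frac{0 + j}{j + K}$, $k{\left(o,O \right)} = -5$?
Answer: $-65142$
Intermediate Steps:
$u{\left(K,j \right)} = \frac{j}{K + j}$
$\left(\left(u{\left(k{\left(-1,0 \right)},3 \right)} 10 - 10\right) - 116\right) 462 = \left(\left(\frac{3}{-5 + 3} \cdot 10 - 10\right) - 116\right) 462 = \left(\left(\frac{3}{-2} \cdot 10 - 10\right) - 116\right) 462 = \left(\left(3 \left(- \frac{1}{2}\right) 10 - 10\right) - 116\right) 462 = \left(\left(\left(- \frac{3}{2}\right) 10 - 10\right) - 116\right) 462 = \left(\left(-15 - 10\right) - 116\right) 462 = \left(-25 - 116\right) 462 = \left(-141\right) 462 = -65142$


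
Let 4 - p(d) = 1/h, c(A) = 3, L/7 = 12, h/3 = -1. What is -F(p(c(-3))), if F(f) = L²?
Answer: -7056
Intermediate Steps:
h = -3 (h = 3*(-1) = -3)
L = 84 (L = 7*12 = 84)
p(d) = 13/3 (p(d) = 4 - 1/(-3) = 4 - 1*(-⅓) = 4 + ⅓ = 13/3)
F(f) = 7056 (F(f) = 84² = 7056)
-F(p(c(-3))) = -1*7056 = -7056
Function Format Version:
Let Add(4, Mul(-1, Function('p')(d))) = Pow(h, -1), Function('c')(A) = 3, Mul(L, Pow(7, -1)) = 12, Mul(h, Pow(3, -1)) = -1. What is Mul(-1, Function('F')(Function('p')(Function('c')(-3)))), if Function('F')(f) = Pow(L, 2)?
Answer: -7056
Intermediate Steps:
h = -3 (h = Mul(3, -1) = -3)
L = 84 (L = Mul(7, 12) = 84)
Function('p')(d) = Rational(13, 3) (Function('p')(d) = Add(4, Mul(-1, Pow(-3, -1))) = Add(4, Mul(-1, Rational(-1, 3))) = Add(4, Rational(1, 3)) = Rational(13, 3))
Function('F')(f) = 7056 (Function('F')(f) = Pow(84, 2) = 7056)
Mul(-1, Function('F')(Function('p')(Function('c')(-3)))) = Mul(-1, 7056) = -7056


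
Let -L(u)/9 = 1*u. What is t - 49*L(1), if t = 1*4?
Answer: 445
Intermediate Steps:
L(u) = -9*u
t = 4
t - 49*L(1) = 4 - (-441) = 4 - 49*(-9) = 4 + 441 = 445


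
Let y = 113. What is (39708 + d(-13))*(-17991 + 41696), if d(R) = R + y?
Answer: 943648640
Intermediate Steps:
d(R) = 113 + R (d(R) = R + 113 = 113 + R)
(39708 + d(-13))*(-17991 + 41696) = (39708 + (113 - 13))*(-17991 + 41696) = (39708 + 100)*23705 = 39808*23705 = 943648640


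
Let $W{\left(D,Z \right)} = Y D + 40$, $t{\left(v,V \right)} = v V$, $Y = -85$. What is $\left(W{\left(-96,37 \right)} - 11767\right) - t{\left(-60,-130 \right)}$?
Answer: $-11367$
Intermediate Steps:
$t{\left(v,V \right)} = V v$
$W{\left(D,Z \right)} = 40 - 85 D$ ($W{\left(D,Z \right)} = - 85 D + 40 = 40 - 85 D$)
$\left(W{\left(-96,37 \right)} - 11767\right) - t{\left(-60,-130 \right)} = \left(\left(40 - -8160\right) - 11767\right) - \left(-130\right) \left(-60\right) = \left(\left(40 + 8160\right) - 11767\right) - 7800 = \left(8200 - 11767\right) - 7800 = -3567 - 7800 = -11367$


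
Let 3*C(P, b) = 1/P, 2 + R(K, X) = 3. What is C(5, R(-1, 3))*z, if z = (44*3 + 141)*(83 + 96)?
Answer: 16289/5 ≈ 3257.8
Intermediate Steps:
R(K, X) = 1 (R(K, X) = -2 + 3 = 1)
C(P, b) = 1/(3*P)
z = 48867 (z = (132 + 141)*179 = 273*179 = 48867)
C(5, R(-1, 3))*z = ((⅓)/5)*48867 = ((⅓)*(⅕))*48867 = (1/15)*48867 = 16289/5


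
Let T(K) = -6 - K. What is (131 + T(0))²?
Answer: 15625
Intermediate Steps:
(131 + T(0))² = (131 + (-6 - 1*0))² = (131 + (-6 + 0))² = (131 - 6)² = 125² = 15625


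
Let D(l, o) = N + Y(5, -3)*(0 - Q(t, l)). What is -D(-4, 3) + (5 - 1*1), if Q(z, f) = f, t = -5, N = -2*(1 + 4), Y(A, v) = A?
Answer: -6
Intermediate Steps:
N = -10 (N = -2*5 = -10)
D(l, o) = -10 - 5*l (D(l, o) = -10 + 5*(0 - l) = -10 + 5*(-l) = -10 - 5*l)
-D(-4, 3) + (5 - 1*1) = -(-10 - 5*(-4)) + (5 - 1*1) = -(-10 + 20) + (5 - 1) = -1*10 + 4 = -10 + 4 = -6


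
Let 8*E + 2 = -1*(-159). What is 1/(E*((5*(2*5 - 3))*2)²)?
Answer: 2/192325 ≈ 1.0399e-5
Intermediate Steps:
E = 157/8 (E = -¼ + (-1*(-159))/8 = -¼ + (⅛)*159 = -¼ + 159/8 = 157/8 ≈ 19.625)
1/(E*((5*(2*5 - 3))*2)²) = 1/(157*((5*(2*5 - 3))*2)²/8) = 1/(157*((5*(10 - 3))*2)²/8) = 1/(157*((5*7)*2)²/8) = 1/(157*(35*2)²/8) = 1/((157/8)*70²) = 1/((157/8)*4900) = 1/(192325/2) = 2/192325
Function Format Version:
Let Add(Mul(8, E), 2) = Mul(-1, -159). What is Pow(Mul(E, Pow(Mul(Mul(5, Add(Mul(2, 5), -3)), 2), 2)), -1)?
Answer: Rational(2, 192325) ≈ 1.0399e-5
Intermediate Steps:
E = Rational(157, 8) (E = Add(Rational(-1, 4), Mul(Rational(1, 8), Mul(-1, -159))) = Add(Rational(-1, 4), Mul(Rational(1, 8), 159)) = Add(Rational(-1, 4), Rational(159, 8)) = Rational(157, 8) ≈ 19.625)
Pow(Mul(E, Pow(Mul(Mul(5, Add(Mul(2, 5), -3)), 2), 2)), -1) = Pow(Mul(Rational(157, 8), Pow(Mul(Mul(5, Add(Mul(2, 5), -3)), 2), 2)), -1) = Pow(Mul(Rational(157, 8), Pow(Mul(Mul(5, Add(10, -3)), 2), 2)), -1) = Pow(Mul(Rational(157, 8), Pow(Mul(Mul(5, 7), 2), 2)), -1) = Pow(Mul(Rational(157, 8), Pow(Mul(35, 2), 2)), -1) = Pow(Mul(Rational(157, 8), Pow(70, 2)), -1) = Pow(Mul(Rational(157, 8), 4900), -1) = Pow(Rational(192325, 2), -1) = Rational(2, 192325)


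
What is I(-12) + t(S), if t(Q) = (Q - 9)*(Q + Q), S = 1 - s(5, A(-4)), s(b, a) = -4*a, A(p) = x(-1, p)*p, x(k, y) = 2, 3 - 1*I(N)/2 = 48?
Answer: 2390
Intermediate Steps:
I(N) = -90 (I(N) = 6 - 2*48 = 6 - 96 = -90)
A(p) = 2*p
S = -31 (S = 1 - (-4)*2*(-4) = 1 - (-4)*(-8) = 1 - 1*32 = 1 - 32 = -31)
t(Q) = 2*Q*(-9 + Q) (t(Q) = (-9 + Q)*(2*Q) = 2*Q*(-9 + Q))
I(-12) + t(S) = -90 + 2*(-31)*(-9 - 31) = -90 + 2*(-31)*(-40) = -90 + 2480 = 2390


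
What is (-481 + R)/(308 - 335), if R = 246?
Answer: 235/27 ≈ 8.7037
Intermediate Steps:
(-481 + R)/(308 - 335) = (-481 + 246)/(308 - 335) = -235/(-27) = -235*(-1/27) = 235/27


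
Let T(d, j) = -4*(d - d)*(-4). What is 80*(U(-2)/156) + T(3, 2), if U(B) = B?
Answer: -40/39 ≈ -1.0256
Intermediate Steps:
T(d, j) = 0 (T(d, j) = -4*0*(-4) = 0*(-4) = 0)
80*(U(-2)/156) + T(3, 2) = 80*(-2/156) + 0 = 80*(-2*1/156) + 0 = 80*(-1/78) + 0 = -40/39 + 0 = -40/39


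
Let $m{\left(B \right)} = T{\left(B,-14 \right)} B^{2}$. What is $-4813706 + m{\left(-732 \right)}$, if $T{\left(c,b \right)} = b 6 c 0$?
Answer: $-4813706$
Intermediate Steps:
$T{\left(c,b \right)} = 0$ ($T{\left(c,b \right)} = 6 b 0 = 0$)
$m{\left(B \right)} = 0$ ($m{\left(B \right)} = 0 B^{2} = 0$)
$-4813706 + m{\left(-732 \right)} = -4813706 + 0 = -4813706$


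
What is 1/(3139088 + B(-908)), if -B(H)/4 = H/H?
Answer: 1/3139084 ≈ 3.1856e-7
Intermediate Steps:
B(H) = -4 (B(H) = -4*H/H = -4*1 = -4)
1/(3139088 + B(-908)) = 1/(3139088 - 4) = 1/3139084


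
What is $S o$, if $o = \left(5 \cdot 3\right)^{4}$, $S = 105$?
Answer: $5315625$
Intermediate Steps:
$o = 50625$ ($o = 15^{4} = 50625$)
$S o = 105 \cdot 50625 = 5315625$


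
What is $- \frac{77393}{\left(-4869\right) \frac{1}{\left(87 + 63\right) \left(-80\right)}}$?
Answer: $- \frac{309572000}{1623} \approx -1.9074 \cdot 10^{5}$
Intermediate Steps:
$- \frac{77393}{\left(-4869\right) \frac{1}{\left(87 + 63\right) \left(-80\right)}} = - \frac{77393}{\left(-4869\right) \frac{1}{150 \left(-80\right)}} = - \frac{77393}{\left(-4869\right) \frac{1}{-12000}} = - \frac{77393}{\left(-4869\right) \left(- \frac{1}{12000}\right)} = - \frac{77393}{\frac{1623}{4000}} = \left(-77393\right) \frac{4000}{1623} = - \frac{309572000}{1623}$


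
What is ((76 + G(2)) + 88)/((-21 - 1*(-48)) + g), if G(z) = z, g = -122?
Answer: -166/95 ≈ -1.7474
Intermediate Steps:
((76 + G(2)) + 88)/((-21 - 1*(-48)) + g) = ((76 + 2) + 88)/((-21 - 1*(-48)) - 122) = (78 + 88)/((-21 + 48) - 122) = 166/(27 - 122) = 166/(-95) = -1/95*166 = -166/95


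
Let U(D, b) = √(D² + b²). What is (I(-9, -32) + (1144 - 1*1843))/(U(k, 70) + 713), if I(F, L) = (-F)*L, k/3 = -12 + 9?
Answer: -234577/167796 + 329*√4981/167796 ≈ -1.2596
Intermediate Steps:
k = -9 (k = 3*(-12 + 9) = 3*(-3) = -9)
I(F, L) = -F*L
(I(-9, -32) + (1144 - 1*1843))/(U(k, 70) + 713) = (-1*(-9)*(-32) + (1144 - 1*1843))/(√((-9)² + 70²) + 713) = (-288 + (1144 - 1843))/(√(81 + 4900) + 713) = (-288 - 699)/(√4981 + 713) = -987/(713 + √4981)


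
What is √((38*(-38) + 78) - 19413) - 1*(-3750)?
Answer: 3750 + I*√20779 ≈ 3750.0 + 144.15*I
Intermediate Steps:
√((38*(-38) + 78) - 19413) - 1*(-3750) = √((-1444 + 78) - 19413) + 3750 = √(-1366 - 19413) + 3750 = √(-20779) + 3750 = I*√20779 + 3750 = 3750 + I*√20779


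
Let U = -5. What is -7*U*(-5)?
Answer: -175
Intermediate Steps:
-7*U*(-5) = -7*(-5)*(-5) = 35*(-5) = -175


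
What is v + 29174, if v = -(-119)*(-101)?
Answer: 17155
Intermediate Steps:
v = -12019 (v = -1*12019 = -12019)
v + 29174 = -12019 + 29174 = 17155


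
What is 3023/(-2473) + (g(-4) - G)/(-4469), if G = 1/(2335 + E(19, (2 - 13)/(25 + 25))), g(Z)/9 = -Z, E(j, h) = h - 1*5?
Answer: -1584112236885/1287417440293 ≈ -1.2305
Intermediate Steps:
E(j, h) = -5 + h (E(j, h) = h - 5 = -5 + h)
g(Z) = -9*Z (g(Z) = 9*(-Z) = -9*Z)
G = 50/116489 (G = 1/(2335 + (-5 + (2 - 13)/(25 + 25))) = 1/(2335 + (-5 - 11/50)) = 1/(2335 - 261/50) = 1/(116489/50) = 50/116489 ≈ 0.00042923)
3023/(-2473) + (g(-4) - G)/(-4469) = 3023/(-2473) + (-9*(-4) - 1*50/116489)/(-4469) = 3023*(-1/2473) + (36 - 50/116489)*(-1/4469) = -3023/2473 + (4193554/116489)*(-1/4469) = -3023/2473 - 4193554/520589341 = -1584112236885/1287417440293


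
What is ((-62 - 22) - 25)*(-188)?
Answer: 20492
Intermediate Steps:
((-62 - 22) - 25)*(-188) = (-84 - 25)*(-188) = -109*(-188) = 20492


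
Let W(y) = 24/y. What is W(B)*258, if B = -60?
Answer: -516/5 ≈ -103.20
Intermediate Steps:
W(B)*258 = (24/(-60))*258 = (24*(-1/60))*258 = -2/5*258 = -516/5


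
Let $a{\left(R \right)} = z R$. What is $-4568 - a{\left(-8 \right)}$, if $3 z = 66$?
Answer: $-4392$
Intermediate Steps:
$z = 22$ ($z = \frac{1}{3} \cdot 66 = 22$)
$a{\left(R \right)} = 22 R$
$-4568 - a{\left(-8 \right)} = -4568 - 22 \left(-8\right) = -4568 - -176 = -4568 + 176 = -4392$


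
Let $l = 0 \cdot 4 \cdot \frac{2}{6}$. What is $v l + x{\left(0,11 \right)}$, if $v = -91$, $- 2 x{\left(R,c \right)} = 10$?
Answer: $-5$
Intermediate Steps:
$x{\left(R,c \right)} = -5$ ($x{\left(R,c \right)} = \left(- \frac{1}{2}\right) 10 = -5$)
$l = 0$ ($l = 0 \cdot 2 \cdot \frac{1}{6} = 0 \cdot \frac{1}{3} = 0$)
$v l + x{\left(0,11 \right)} = \left(-91\right) 0 - 5 = 0 - 5 = -5$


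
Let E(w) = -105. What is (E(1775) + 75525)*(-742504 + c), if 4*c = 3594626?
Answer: 11777021550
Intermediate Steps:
c = 1797313/2 (c = (¼)*3594626 = 1797313/2 ≈ 8.9866e+5)
(E(1775) + 75525)*(-742504 + c) = (-105 + 75525)*(-742504 + 1797313/2) = 75420*(312305/2) = 11777021550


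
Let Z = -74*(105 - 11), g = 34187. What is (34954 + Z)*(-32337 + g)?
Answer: 51796300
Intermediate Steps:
Z = -6956 (Z = -74*94 = -6956)
(34954 + Z)*(-32337 + g) = (34954 - 6956)*(-32337 + 34187) = 27998*1850 = 51796300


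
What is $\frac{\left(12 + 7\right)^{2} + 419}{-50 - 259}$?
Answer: $- \frac{260}{103} \approx -2.5243$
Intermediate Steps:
$\frac{\left(12 + 7\right)^{2} + 419}{-50 - 259} = \frac{19^{2} + 419}{-50 - 259} = \frac{361 + 419}{-309} = 780 \left(- \frac{1}{309}\right) = - \frac{260}{103}$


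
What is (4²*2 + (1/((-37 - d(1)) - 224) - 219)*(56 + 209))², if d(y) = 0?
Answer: 229190774346304/68121 ≈ 3.3645e+9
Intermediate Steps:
(4²*2 + (1/((-37 - d(1)) - 224) - 219)*(56 + 209))² = (4²*2 + (1/((-37 - 1*0) - 224) - 219)*(56 + 209))² = (16*2 + (1/((-37 + 0) - 224) - 219)*265)² = (32 + (1/(-37 - 224) - 219)*265)² = (32 + (1/(-261) - 219)*265)² = (32 + (-1/261 - 219)*265)² = (32 - 57160/261*265)² = (32 - 15147400/261)² = (-15139048/261)² = 229190774346304/68121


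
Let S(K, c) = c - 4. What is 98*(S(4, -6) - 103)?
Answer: -11074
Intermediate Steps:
S(K, c) = -4 + c
98*(S(4, -6) - 103) = 98*((-4 - 6) - 103) = 98*(-10 - 103) = 98*(-113) = -11074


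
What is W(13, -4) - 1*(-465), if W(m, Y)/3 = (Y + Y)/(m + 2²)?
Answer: 7881/17 ≈ 463.59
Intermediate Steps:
W(m, Y) = 6*Y/(4 + m) (W(m, Y) = 3*((Y + Y)/(m + 2²)) = 3*((2*Y)/(m + 4)) = 3*((2*Y)/(4 + m)) = 3*(2*Y/(4 + m)) = 6*Y/(4 + m))
W(13, -4) - 1*(-465) = 6*(-4)/(4 + 13) - 1*(-465) = 6*(-4)/17 + 465 = 6*(-4)*(1/17) + 465 = -24/17 + 465 = 7881/17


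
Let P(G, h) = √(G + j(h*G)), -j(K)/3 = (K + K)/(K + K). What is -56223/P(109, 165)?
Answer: -56223*√106/106 ≈ -5460.9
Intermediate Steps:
j(K) = -3 (j(K) = -3*(K + K)/(K + K) = -3*2*K/(2*K) = -3*2*K*1/(2*K) = -3*1 = -3)
P(G, h) = √(-3 + G) (P(G, h) = √(G - 3) = √(-3 + G))
-56223/P(109, 165) = -56223/√(-3 + 109) = -56223*√106/106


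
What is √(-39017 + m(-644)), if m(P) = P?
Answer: I*√39661 ≈ 199.15*I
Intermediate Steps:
√(-39017 + m(-644)) = √(-39017 - 644) = √(-39661) = I*√39661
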